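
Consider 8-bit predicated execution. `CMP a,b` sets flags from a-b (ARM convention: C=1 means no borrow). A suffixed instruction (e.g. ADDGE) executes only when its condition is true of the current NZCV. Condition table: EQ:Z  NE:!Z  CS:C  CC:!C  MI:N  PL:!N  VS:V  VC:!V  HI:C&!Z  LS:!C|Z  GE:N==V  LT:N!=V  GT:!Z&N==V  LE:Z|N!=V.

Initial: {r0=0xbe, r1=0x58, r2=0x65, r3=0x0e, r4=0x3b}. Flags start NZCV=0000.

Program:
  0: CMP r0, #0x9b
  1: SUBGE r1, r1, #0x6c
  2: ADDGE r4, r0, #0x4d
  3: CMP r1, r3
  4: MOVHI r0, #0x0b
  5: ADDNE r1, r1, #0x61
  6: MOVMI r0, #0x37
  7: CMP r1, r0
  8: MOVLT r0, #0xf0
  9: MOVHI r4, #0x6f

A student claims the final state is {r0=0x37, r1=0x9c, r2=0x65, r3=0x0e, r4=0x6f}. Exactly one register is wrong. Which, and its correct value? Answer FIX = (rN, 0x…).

[0] flags=0010 → (cmp)
[1] flags=0010 GE?T → r1=0xec
[2] flags=0010 GE?T → r4=0x0b
[3] flags=1010 → (cmp)
[4] flags=1010 HI?T → r0=0x0b
[5] flags=1010 NE?T → r1=0x4d
[6] flags=1010 MI?T → r0=0x37
[7] flags=0010 → (cmp)
[8] flags=0010 LT?F → skip
[9] flags=0010 HI?T → r4=0x6f

FIX = (r1, 0x4d)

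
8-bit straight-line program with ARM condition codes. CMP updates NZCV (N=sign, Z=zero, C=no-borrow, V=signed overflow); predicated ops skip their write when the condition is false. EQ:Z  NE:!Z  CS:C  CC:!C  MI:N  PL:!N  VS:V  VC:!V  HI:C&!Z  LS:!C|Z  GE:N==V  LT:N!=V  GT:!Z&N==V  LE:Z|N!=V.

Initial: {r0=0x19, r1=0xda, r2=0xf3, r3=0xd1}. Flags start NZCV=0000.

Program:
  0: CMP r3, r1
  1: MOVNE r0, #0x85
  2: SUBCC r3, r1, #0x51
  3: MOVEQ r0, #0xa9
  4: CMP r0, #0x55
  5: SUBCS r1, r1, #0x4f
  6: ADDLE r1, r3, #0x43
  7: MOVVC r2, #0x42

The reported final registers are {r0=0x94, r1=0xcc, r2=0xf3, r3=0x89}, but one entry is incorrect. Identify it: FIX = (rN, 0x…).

[0] flags=1000 → (cmp)
[1] flags=1000 NE?T → r0=0x85
[2] flags=1000 CC?T → r3=0x89
[3] flags=1000 EQ?F → skip
[4] flags=0011 → (cmp)
[5] flags=0011 CS?T → r1=0x8b
[6] flags=0011 LE?T → r1=0xcc
[7] flags=0011 VC?F → skip

FIX = (r0, 0x85)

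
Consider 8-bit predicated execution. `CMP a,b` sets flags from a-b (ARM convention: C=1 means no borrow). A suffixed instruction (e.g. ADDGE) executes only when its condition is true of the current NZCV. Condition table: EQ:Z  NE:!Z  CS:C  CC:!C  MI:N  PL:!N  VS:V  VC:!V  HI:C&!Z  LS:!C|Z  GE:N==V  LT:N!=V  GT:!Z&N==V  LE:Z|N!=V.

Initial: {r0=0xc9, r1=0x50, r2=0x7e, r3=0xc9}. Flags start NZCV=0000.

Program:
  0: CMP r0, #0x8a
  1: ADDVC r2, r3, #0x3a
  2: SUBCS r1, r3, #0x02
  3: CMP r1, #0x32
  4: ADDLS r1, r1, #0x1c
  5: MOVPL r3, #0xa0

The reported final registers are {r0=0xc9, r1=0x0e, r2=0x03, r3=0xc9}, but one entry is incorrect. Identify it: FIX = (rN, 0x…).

FIX = (r1, 0xc7)

[0] flags=0010 → (cmp)
[1] flags=0010 VC?T → r2=0x03
[2] flags=0010 CS?T → r1=0xc7
[3] flags=1010 → (cmp)
[4] flags=1010 LS?F → skip
[5] flags=1010 PL?F → skip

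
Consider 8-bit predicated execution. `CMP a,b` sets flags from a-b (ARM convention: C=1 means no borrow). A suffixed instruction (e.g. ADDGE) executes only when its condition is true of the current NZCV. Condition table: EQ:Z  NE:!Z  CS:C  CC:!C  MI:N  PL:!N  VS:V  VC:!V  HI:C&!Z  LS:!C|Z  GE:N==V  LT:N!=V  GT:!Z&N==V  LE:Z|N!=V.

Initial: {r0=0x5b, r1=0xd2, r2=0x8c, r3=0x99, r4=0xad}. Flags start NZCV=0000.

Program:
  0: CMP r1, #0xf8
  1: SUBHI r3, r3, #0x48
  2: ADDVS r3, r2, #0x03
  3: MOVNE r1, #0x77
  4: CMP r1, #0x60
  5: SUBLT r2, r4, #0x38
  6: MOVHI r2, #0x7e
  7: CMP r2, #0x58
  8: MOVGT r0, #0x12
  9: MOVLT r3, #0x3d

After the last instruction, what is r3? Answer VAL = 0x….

[0] flags=1000 → (cmp)
[1] flags=1000 HI?F → skip
[2] flags=1000 VS?F → skip
[3] flags=1000 NE?T → r1=0x77
[4] flags=0010 → (cmp)
[5] flags=0010 LT?F → skip
[6] flags=0010 HI?T → r2=0x7e
[7] flags=0010 → (cmp)
[8] flags=0010 GT?T → r0=0x12
[9] flags=0010 LT?F → skip

VAL = 0x99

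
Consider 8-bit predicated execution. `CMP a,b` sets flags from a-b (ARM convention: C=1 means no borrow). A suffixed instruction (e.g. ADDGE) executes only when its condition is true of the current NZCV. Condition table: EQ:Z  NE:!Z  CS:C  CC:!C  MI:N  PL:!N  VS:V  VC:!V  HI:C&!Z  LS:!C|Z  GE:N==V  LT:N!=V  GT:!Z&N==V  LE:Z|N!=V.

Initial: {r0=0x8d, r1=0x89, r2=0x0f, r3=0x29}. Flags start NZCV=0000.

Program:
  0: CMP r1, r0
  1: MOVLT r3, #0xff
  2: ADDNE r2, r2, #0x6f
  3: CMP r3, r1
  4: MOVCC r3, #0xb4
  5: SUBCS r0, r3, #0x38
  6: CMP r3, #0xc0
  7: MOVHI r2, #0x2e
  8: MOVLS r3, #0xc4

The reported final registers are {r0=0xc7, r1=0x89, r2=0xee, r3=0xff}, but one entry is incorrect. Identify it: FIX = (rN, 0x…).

0: ✓ CMP  NZCV=1000
1: ✓ MOVLT  r3←0xff
2: ✓ ADDNE  r2←0x7e
3: ✓ CMP  NZCV=0010
4: · MOVCC
5: ✓ SUBCS  r0←0xc7
6: ✓ CMP  NZCV=0010
7: ✓ MOVHI  r2←0x2e
8: · MOVLS

FIX = (r2, 0x2e)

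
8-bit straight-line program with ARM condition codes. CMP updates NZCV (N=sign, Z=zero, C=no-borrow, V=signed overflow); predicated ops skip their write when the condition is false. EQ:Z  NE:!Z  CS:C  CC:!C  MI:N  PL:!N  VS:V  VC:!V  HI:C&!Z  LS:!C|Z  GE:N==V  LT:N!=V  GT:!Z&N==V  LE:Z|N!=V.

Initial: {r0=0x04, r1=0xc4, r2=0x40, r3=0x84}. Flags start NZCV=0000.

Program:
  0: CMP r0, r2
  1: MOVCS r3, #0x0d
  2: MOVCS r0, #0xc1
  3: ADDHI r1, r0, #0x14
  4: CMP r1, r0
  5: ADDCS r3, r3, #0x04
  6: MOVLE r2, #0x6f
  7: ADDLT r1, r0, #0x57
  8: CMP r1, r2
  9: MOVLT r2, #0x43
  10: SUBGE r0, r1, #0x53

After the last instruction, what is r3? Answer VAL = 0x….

VAL = 0x88

[0] flags=1000 → (cmp)
[1] flags=1000 CS?F → skip
[2] flags=1000 CS?F → skip
[3] flags=1000 HI?F → skip
[4] flags=1010 → (cmp)
[5] flags=1010 CS?T → r3=0x88
[6] flags=1010 LE?T → r2=0x6f
[7] flags=1010 LT?T → r1=0x5b
[8] flags=1000 → (cmp)
[9] flags=1000 LT?T → r2=0x43
[10] flags=1000 GE?F → skip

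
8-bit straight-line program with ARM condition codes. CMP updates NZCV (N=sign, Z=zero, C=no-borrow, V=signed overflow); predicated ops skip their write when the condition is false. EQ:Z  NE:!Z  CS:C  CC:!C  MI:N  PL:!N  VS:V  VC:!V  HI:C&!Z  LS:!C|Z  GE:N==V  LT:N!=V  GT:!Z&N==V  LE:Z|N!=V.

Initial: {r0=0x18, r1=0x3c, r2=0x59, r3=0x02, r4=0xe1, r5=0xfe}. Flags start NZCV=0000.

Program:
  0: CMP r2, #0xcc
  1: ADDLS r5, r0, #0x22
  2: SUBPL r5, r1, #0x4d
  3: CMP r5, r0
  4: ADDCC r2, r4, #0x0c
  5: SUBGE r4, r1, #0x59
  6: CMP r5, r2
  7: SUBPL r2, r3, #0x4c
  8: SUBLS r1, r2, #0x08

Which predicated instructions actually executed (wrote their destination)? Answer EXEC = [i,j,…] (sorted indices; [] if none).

EXEC = [1,5,8]

0: ✓ CMP  NZCV=1001
1: ✓ ADDLS  r5←0x3a
2: · SUBPL
3: ✓ CMP  NZCV=0010
4: · ADDCC
5: ✓ SUBGE  r4←0xe3
6: ✓ CMP  NZCV=1000
7: · SUBPL
8: ✓ SUBLS  r1←0x51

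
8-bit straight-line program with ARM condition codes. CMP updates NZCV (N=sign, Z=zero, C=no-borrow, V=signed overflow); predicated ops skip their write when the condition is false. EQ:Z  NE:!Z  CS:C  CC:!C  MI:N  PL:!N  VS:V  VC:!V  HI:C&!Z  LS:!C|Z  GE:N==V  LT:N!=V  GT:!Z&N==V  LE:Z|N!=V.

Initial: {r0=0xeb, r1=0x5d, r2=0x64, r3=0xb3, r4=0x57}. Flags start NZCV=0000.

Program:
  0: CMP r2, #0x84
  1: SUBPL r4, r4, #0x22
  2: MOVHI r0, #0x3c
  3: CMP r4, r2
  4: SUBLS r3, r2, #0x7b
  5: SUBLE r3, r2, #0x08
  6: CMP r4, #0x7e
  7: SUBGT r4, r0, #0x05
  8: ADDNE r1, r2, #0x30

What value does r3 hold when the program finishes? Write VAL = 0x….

[0] flags=1001 → (cmp)
[1] flags=1001 PL?F → skip
[2] flags=1001 HI?F → skip
[3] flags=1000 → (cmp)
[4] flags=1000 LS?T → r3=0xe9
[5] flags=1000 LE?T → r3=0x5c
[6] flags=1000 → (cmp)
[7] flags=1000 GT?F → skip
[8] flags=1000 NE?T → r1=0x94

VAL = 0x5c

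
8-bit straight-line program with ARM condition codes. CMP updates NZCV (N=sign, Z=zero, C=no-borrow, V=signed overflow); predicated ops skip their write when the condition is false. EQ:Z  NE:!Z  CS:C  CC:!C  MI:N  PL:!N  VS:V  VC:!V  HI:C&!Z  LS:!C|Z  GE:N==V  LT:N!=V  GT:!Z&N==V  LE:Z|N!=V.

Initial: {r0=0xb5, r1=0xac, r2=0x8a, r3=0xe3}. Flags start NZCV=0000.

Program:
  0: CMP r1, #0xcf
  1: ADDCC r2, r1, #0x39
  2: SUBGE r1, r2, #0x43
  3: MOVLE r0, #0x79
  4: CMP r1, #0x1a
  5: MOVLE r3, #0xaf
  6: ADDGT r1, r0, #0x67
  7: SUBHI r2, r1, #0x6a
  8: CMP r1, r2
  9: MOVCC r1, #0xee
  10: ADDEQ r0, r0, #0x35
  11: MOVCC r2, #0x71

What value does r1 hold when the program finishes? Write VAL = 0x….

0: ✓ CMP  NZCV=1000
1: ✓ ADDCC  r2←0xe5
2: · SUBGE
3: ✓ MOVLE  r0←0x79
4: ✓ CMP  NZCV=1010
5: ✓ MOVLE  r3←0xaf
6: · ADDGT
7: ✓ SUBHI  r2←0x42
8: ✓ CMP  NZCV=0011
9: · MOVCC
10: · ADDEQ
11: · MOVCC

VAL = 0xac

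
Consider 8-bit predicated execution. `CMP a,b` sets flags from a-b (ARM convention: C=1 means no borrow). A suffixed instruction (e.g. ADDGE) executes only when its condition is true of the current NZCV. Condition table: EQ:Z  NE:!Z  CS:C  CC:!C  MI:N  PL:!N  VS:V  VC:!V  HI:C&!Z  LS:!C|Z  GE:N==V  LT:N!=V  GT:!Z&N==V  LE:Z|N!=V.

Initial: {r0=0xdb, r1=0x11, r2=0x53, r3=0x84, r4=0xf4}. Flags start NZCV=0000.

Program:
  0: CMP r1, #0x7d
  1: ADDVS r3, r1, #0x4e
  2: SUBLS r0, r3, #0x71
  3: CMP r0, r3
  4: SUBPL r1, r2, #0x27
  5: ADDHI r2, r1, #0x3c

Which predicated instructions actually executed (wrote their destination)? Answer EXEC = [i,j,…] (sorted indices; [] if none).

0: ✓ CMP  NZCV=1000
1: · ADDVS
2: ✓ SUBLS  r0←0x13
3: ✓ CMP  NZCV=1001
4: · SUBPL
5: · ADDHI

EXEC = [2]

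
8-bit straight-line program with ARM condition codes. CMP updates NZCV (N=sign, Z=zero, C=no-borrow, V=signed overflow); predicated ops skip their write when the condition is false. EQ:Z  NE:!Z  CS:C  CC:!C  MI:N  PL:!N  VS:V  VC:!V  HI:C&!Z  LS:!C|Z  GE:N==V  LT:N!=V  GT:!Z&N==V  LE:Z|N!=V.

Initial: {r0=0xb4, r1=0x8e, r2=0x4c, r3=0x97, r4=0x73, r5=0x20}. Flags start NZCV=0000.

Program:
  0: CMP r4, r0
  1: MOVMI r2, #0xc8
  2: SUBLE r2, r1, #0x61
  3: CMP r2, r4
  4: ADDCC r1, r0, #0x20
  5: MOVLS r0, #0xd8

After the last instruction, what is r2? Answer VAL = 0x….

VAL = 0xc8

[0] flags=1001 → (cmp)
[1] flags=1001 MI?T → r2=0xc8
[2] flags=1001 LE?F → skip
[3] flags=0011 → (cmp)
[4] flags=0011 CC?F → skip
[5] flags=0011 LS?F → skip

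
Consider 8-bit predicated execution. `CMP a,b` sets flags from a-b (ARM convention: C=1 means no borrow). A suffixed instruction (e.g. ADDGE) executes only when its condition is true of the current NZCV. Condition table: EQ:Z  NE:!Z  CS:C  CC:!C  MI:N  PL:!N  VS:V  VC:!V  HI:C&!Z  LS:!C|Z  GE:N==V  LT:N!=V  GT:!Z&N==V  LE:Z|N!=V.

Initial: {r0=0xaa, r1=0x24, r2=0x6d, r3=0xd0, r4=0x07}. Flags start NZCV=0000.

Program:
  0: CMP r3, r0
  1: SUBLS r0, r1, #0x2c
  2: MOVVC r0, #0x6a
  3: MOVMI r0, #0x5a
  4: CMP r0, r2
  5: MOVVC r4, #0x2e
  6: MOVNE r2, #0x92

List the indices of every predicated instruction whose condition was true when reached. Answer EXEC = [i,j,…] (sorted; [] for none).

0: ✓ CMP  NZCV=0010
1: · SUBLS
2: ✓ MOVVC  r0←0x6a
3: · MOVMI
4: ✓ CMP  NZCV=1000
5: ✓ MOVVC  r4←0x2e
6: ✓ MOVNE  r2←0x92

EXEC = [2,5,6]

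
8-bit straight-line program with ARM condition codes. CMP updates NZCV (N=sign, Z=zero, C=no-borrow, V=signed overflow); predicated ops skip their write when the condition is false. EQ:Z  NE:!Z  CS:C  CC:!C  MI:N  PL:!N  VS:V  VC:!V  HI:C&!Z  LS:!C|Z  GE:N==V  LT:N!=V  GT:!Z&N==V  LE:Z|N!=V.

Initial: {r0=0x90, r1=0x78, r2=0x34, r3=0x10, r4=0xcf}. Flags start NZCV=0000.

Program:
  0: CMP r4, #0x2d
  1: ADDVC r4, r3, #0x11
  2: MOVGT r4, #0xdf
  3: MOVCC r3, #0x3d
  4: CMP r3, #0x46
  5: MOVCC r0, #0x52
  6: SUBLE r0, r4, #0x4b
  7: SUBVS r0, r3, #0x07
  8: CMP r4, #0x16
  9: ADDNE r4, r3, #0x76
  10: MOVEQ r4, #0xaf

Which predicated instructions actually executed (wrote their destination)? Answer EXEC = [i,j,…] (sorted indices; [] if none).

EXEC = [1,5,6,9]

[0] flags=1010 → (cmp)
[1] flags=1010 VC?T → r4=0x21
[2] flags=1010 GT?F → skip
[3] flags=1010 CC?F → skip
[4] flags=1000 → (cmp)
[5] flags=1000 CC?T → r0=0x52
[6] flags=1000 LE?T → r0=0xd6
[7] flags=1000 VS?F → skip
[8] flags=0010 → (cmp)
[9] flags=0010 NE?T → r4=0x86
[10] flags=0010 EQ?F → skip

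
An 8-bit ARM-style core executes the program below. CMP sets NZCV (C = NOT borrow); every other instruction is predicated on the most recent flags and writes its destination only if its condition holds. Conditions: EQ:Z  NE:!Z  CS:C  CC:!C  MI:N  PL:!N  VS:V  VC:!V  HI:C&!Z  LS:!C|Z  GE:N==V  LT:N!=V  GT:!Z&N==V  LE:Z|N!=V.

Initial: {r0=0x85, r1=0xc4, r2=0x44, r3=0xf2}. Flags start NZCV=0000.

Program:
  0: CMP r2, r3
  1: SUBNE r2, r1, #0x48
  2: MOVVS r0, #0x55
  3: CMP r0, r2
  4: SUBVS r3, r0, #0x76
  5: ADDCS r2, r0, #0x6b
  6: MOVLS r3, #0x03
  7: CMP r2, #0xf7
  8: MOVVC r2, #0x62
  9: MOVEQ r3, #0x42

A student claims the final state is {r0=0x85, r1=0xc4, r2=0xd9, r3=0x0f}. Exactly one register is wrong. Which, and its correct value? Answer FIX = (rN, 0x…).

0: ✓ CMP  NZCV=0000
1: ✓ SUBNE  r2←0x7c
2: · MOVVS
3: ✓ CMP  NZCV=0011
4: ✓ SUBVS  r3←0x0f
5: ✓ ADDCS  r2←0xf0
6: · MOVLS
7: ✓ CMP  NZCV=1000
8: ✓ MOVVC  r2←0x62
9: · MOVEQ

FIX = (r2, 0x62)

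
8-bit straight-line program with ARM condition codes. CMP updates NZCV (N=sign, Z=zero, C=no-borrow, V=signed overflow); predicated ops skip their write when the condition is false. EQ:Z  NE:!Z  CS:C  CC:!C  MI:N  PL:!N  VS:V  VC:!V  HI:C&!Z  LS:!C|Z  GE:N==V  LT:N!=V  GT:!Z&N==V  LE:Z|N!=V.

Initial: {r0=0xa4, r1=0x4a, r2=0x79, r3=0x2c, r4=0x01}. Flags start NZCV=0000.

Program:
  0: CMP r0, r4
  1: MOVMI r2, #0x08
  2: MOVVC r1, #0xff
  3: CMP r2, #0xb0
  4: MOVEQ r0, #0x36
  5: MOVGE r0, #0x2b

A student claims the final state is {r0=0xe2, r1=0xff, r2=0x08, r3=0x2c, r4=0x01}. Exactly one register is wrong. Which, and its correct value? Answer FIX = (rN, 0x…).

FIX = (r0, 0x2b)

0: ✓ CMP  NZCV=1010
1: ✓ MOVMI  r2←0x08
2: ✓ MOVVC  r1←0xff
3: ✓ CMP  NZCV=0000
4: · MOVEQ
5: ✓ MOVGE  r0←0x2b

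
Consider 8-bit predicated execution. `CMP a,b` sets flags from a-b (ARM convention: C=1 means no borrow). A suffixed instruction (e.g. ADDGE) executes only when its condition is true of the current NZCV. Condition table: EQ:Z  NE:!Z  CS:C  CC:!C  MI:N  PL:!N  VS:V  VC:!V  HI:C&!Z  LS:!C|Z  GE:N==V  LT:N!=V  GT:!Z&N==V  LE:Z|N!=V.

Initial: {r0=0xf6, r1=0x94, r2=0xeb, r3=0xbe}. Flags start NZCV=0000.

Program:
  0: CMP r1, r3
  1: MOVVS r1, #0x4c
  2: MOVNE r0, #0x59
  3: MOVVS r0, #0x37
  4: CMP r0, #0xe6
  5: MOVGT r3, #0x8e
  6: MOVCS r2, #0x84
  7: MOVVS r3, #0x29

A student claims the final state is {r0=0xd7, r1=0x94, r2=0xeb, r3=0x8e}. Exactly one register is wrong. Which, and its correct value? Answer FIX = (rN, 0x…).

[0] flags=1000 → (cmp)
[1] flags=1000 VS?F → skip
[2] flags=1000 NE?T → r0=0x59
[3] flags=1000 VS?F → skip
[4] flags=0000 → (cmp)
[5] flags=0000 GT?T → r3=0x8e
[6] flags=0000 CS?F → skip
[7] flags=0000 VS?F → skip

FIX = (r0, 0x59)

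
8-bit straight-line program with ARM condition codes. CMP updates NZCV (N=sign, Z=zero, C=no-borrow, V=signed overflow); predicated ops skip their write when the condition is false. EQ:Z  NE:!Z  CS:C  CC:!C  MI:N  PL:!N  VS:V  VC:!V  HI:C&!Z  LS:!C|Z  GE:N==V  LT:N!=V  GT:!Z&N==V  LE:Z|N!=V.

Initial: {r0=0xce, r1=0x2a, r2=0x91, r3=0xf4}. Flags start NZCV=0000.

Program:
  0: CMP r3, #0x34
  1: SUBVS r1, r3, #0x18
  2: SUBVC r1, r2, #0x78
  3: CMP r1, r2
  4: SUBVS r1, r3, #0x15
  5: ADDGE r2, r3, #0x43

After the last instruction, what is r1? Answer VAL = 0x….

0: ✓ CMP  NZCV=1010
1: · SUBVS
2: ✓ SUBVC  r1←0x19
3: ✓ CMP  NZCV=1001
4: ✓ SUBVS  r1←0xdf
5: ✓ ADDGE  r2←0x37

VAL = 0xdf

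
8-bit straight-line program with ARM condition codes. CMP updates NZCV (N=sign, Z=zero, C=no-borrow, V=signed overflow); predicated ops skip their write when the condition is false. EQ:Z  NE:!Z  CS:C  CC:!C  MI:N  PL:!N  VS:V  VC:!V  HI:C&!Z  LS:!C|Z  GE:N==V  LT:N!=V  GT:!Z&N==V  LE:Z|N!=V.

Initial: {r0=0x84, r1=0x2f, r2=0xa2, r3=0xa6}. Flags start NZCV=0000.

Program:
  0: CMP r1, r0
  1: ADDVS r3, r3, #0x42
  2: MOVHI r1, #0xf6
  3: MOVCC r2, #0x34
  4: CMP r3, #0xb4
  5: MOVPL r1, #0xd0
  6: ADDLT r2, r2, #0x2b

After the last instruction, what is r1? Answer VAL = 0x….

[0] flags=1001 → (cmp)
[1] flags=1001 VS?T → r3=0xe8
[2] flags=1001 HI?F → skip
[3] flags=1001 CC?T → r2=0x34
[4] flags=0010 → (cmp)
[5] flags=0010 PL?T → r1=0xd0
[6] flags=0010 LT?F → skip

VAL = 0xd0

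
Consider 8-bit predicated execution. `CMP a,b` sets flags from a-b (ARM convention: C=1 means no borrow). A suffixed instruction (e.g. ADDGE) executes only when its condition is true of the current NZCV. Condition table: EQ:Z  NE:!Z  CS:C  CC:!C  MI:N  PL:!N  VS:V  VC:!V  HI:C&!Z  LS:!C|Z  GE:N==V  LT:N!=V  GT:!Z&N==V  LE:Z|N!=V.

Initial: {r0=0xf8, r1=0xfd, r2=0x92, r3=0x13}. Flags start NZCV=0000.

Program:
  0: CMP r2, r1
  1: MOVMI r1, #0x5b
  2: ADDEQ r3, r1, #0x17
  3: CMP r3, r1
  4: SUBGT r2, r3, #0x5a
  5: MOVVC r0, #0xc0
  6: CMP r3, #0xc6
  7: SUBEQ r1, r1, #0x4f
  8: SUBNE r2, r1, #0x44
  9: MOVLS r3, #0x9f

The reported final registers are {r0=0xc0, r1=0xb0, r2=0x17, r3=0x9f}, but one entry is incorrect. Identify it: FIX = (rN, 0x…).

FIX = (r1, 0x5b)

[0] flags=1000 → (cmp)
[1] flags=1000 MI?T → r1=0x5b
[2] flags=1000 EQ?F → skip
[3] flags=1000 → (cmp)
[4] flags=1000 GT?F → skip
[5] flags=1000 VC?T → r0=0xc0
[6] flags=0000 → (cmp)
[7] flags=0000 EQ?F → skip
[8] flags=0000 NE?T → r2=0x17
[9] flags=0000 LS?T → r3=0x9f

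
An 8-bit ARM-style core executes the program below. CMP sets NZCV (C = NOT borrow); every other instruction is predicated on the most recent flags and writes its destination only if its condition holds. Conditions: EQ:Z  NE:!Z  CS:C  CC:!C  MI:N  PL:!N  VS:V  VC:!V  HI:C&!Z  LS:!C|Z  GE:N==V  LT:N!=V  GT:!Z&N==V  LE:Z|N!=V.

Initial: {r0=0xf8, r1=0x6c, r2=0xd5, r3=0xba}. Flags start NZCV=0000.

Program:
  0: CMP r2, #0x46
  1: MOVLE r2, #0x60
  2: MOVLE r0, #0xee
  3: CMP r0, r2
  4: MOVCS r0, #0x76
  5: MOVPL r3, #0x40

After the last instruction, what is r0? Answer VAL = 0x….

0: ✓ CMP  NZCV=1010
1: ✓ MOVLE  r2←0x60
2: ✓ MOVLE  r0←0xee
3: ✓ CMP  NZCV=1010
4: ✓ MOVCS  r0←0x76
5: · MOVPL

VAL = 0x76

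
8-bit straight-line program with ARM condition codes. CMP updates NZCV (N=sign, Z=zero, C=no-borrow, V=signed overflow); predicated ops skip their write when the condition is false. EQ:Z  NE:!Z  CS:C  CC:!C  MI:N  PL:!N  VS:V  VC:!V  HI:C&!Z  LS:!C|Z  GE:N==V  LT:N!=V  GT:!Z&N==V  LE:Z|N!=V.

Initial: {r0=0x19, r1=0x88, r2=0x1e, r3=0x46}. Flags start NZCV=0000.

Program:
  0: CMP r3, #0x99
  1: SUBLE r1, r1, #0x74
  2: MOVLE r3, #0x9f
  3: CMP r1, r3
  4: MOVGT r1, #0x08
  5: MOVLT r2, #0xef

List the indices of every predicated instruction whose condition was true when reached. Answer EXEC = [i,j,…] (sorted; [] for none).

EXEC = [5]

[0] flags=1001 → (cmp)
[1] flags=1001 LE?F → skip
[2] flags=1001 LE?F → skip
[3] flags=0011 → (cmp)
[4] flags=0011 GT?F → skip
[5] flags=0011 LT?T → r2=0xef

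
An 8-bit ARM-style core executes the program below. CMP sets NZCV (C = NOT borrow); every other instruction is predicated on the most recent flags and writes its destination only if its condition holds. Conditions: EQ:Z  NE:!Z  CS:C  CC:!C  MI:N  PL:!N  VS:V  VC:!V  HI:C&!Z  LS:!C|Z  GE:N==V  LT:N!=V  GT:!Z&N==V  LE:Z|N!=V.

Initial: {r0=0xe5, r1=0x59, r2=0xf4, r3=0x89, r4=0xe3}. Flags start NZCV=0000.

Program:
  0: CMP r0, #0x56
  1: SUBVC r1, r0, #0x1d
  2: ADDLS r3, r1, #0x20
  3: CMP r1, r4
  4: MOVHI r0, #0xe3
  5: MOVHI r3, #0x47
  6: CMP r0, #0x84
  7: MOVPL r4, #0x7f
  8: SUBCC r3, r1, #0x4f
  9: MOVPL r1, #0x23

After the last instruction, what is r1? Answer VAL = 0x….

VAL = 0x23

[0] flags=1010 → (cmp)
[1] flags=1010 VC?T → r1=0xc8
[2] flags=1010 LS?F → skip
[3] flags=1000 → (cmp)
[4] flags=1000 HI?F → skip
[5] flags=1000 HI?F → skip
[6] flags=0010 → (cmp)
[7] flags=0010 PL?T → r4=0x7f
[8] flags=0010 CC?F → skip
[9] flags=0010 PL?T → r1=0x23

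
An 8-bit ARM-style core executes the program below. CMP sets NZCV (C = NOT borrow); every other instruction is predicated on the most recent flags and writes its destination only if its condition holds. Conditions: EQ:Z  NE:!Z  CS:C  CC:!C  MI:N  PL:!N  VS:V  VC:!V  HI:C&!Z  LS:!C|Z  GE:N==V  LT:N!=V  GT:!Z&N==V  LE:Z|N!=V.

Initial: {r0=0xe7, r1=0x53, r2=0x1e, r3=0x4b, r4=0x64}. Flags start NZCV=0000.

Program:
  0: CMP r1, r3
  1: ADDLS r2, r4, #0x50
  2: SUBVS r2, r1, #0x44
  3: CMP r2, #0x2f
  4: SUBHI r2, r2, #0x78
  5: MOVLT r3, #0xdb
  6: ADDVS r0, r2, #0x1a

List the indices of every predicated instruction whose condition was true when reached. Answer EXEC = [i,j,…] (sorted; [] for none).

EXEC = [5]

[0] flags=0010 → (cmp)
[1] flags=0010 LS?F → skip
[2] flags=0010 VS?F → skip
[3] flags=1000 → (cmp)
[4] flags=1000 HI?F → skip
[5] flags=1000 LT?T → r3=0xdb
[6] flags=1000 VS?F → skip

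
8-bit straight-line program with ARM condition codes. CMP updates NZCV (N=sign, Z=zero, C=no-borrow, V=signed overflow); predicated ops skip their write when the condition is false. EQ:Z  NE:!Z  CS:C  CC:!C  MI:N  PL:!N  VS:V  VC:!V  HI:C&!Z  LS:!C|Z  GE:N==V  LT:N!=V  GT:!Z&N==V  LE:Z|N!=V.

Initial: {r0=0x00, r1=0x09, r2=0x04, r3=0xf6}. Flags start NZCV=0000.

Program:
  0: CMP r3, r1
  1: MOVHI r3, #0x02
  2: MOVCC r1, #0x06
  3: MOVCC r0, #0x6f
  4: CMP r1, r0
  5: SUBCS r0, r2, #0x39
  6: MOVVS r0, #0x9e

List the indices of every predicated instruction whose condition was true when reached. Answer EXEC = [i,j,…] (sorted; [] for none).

0: ✓ CMP  NZCV=1010
1: ✓ MOVHI  r3←0x02
2: · MOVCC
3: · MOVCC
4: ✓ CMP  NZCV=0010
5: ✓ SUBCS  r0←0xcb
6: · MOVVS

EXEC = [1,5]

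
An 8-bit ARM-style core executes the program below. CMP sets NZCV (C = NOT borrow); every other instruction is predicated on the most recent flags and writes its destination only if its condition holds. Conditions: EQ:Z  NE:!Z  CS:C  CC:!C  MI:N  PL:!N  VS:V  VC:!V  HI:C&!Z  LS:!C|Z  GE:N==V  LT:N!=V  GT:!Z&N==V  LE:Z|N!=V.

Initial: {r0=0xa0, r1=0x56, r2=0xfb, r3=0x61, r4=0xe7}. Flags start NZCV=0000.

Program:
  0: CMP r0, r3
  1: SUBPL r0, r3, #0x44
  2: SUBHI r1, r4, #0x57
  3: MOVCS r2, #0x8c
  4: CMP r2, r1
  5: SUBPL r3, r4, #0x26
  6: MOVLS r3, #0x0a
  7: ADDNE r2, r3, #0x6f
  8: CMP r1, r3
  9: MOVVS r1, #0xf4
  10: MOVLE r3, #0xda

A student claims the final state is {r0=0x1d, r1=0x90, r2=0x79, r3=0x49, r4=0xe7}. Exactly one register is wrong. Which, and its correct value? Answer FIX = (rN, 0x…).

[0] flags=0011 → (cmp)
[1] flags=0011 PL?T → r0=0x1d
[2] flags=0011 HI?T → r1=0x90
[3] flags=0011 CS?T → r2=0x8c
[4] flags=1000 → (cmp)
[5] flags=1000 PL?F → skip
[6] flags=1000 LS?T → r3=0x0a
[7] flags=1000 NE?T → r2=0x79
[8] flags=1010 → (cmp)
[9] flags=1010 VS?F → skip
[10] flags=1010 LE?T → r3=0xda

FIX = (r3, 0xda)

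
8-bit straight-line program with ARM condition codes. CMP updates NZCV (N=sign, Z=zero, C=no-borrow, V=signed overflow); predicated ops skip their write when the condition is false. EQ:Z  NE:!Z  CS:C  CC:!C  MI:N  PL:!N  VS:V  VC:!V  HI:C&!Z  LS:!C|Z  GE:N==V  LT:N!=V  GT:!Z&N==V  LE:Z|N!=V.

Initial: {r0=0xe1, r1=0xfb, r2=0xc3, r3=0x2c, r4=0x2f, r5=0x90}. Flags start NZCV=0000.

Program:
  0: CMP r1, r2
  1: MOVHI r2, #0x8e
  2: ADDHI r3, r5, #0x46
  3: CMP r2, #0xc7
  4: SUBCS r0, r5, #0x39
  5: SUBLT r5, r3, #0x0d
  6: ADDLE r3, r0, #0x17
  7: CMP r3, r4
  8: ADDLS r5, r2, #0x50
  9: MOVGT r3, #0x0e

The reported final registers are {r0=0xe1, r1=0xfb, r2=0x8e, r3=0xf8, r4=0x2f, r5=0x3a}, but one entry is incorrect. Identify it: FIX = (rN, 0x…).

0: ✓ CMP  NZCV=0010
1: ✓ MOVHI  r2←0x8e
2: ✓ ADDHI  r3←0xd6
3: ✓ CMP  NZCV=1000
4: · SUBCS
5: ✓ SUBLT  r5←0xc9
6: ✓ ADDLE  r3←0xf8
7: ✓ CMP  NZCV=1010
8: · ADDLS
9: · MOVGT

FIX = (r5, 0xc9)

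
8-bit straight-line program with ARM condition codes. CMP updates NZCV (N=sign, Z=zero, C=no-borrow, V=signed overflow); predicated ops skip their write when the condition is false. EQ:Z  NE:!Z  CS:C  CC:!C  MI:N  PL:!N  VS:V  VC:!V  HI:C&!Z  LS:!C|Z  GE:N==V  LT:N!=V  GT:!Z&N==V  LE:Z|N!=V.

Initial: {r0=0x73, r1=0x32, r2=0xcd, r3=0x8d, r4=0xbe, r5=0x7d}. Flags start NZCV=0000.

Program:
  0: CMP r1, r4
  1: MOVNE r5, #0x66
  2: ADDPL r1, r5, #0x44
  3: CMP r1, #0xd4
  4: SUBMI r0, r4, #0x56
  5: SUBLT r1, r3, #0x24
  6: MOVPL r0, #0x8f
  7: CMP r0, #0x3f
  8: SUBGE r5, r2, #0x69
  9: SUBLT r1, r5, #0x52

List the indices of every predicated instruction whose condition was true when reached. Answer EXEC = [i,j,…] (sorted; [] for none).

EXEC = [1,2,4,5,8]

[0] flags=0000 → (cmp)
[1] flags=0000 NE?T → r5=0x66
[2] flags=0000 PL?T → r1=0xaa
[3] flags=1000 → (cmp)
[4] flags=1000 MI?T → r0=0x68
[5] flags=1000 LT?T → r1=0x69
[6] flags=1000 PL?F → skip
[7] flags=0010 → (cmp)
[8] flags=0010 GE?T → r5=0x64
[9] flags=0010 LT?F → skip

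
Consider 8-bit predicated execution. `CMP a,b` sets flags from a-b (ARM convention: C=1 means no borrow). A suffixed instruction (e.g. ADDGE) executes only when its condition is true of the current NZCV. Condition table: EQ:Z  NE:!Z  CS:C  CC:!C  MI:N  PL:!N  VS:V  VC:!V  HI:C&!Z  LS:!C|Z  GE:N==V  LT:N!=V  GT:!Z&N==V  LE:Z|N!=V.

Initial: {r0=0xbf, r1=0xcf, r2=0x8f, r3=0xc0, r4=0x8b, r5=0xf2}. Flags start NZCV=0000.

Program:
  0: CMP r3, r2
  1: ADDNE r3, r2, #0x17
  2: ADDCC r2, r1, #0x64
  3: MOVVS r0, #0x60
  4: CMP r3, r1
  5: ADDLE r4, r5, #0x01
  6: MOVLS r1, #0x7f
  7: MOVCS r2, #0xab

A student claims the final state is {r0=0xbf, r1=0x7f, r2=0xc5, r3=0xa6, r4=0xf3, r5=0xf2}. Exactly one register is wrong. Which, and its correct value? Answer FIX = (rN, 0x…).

FIX = (r2, 0x8f)

[0] flags=0010 → (cmp)
[1] flags=0010 NE?T → r3=0xa6
[2] flags=0010 CC?F → skip
[3] flags=0010 VS?F → skip
[4] flags=1000 → (cmp)
[5] flags=1000 LE?T → r4=0xf3
[6] flags=1000 LS?T → r1=0x7f
[7] flags=1000 CS?F → skip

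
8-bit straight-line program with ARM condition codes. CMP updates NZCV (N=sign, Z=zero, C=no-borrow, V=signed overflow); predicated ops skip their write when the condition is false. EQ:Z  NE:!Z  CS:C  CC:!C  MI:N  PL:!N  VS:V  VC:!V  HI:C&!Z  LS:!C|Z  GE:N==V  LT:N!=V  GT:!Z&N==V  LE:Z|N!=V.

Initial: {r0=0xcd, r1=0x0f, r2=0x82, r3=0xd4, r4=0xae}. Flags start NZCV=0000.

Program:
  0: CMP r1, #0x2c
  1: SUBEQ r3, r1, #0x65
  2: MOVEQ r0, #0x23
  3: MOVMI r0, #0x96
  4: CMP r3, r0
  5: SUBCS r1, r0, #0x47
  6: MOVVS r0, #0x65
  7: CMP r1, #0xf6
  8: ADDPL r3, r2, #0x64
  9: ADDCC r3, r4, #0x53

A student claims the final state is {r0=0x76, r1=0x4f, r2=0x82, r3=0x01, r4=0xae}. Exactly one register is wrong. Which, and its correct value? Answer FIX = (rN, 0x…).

[0] flags=1000 → (cmp)
[1] flags=1000 EQ?F → skip
[2] flags=1000 EQ?F → skip
[3] flags=1000 MI?T → r0=0x96
[4] flags=0010 → (cmp)
[5] flags=0010 CS?T → r1=0x4f
[6] flags=0010 VS?F → skip
[7] flags=0000 → (cmp)
[8] flags=0000 PL?T → r3=0xe6
[9] flags=0000 CC?T → r3=0x01

FIX = (r0, 0x96)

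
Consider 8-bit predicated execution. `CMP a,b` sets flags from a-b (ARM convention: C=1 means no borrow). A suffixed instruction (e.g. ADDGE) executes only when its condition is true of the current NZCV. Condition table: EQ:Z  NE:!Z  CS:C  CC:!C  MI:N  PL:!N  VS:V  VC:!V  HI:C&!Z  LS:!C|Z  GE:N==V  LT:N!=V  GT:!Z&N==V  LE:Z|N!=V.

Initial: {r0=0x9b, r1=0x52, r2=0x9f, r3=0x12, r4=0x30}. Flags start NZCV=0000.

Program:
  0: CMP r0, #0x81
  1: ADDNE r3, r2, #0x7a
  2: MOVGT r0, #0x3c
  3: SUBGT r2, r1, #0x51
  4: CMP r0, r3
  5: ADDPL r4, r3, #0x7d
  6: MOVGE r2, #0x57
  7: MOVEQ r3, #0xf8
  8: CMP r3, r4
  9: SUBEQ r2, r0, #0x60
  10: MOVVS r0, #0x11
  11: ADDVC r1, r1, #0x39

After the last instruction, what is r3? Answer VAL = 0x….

[0] flags=0010 → (cmp)
[1] flags=0010 NE?T → r3=0x19
[2] flags=0010 GT?T → r0=0x3c
[3] flags=0010 GT?T → r2=0x01
[4] flags=0010 → (cmp)
[5] flags=0010 PL?T → r4=0x96
[6] flags=0010 GE?T → r2=0x57
[7] flags=0010 EQ?F → skip
[8] flags=1001 → (cmp)
[9] flags=1001 EQ?F → skip
[10] flags=1001 VS?T → r0=0x11
[11] flags=1001 VC?F → skip

VAL = 0x19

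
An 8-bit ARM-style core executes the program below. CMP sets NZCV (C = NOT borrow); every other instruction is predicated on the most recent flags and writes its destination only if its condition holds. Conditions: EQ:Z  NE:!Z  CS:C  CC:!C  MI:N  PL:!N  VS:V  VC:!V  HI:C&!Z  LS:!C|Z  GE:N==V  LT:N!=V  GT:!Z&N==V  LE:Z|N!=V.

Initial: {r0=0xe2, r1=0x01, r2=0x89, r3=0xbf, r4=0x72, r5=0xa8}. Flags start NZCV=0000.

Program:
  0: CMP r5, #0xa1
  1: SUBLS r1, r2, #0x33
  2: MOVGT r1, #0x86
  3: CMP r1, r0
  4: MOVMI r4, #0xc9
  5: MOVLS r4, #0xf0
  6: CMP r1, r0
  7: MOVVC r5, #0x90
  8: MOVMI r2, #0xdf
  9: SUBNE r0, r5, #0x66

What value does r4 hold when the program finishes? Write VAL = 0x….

0: ✓ CMP  NZCV=0010
1: · SUBLS
2: ✓ MOVGT  r1←0x86
3: ✓ CMP  NZCV=1000
4: ✓ MOVMI  r4←0xc9
5: ✓ MOVLS  r4←0xf0
6: ✓ CMP  NZCV=1000
7: ✓ MOVVC  r5←0x90
8: ✓ MOVMI  r2←0xdf
9: ✓ SUBNE  r0←0x2a

VAL = 0xf0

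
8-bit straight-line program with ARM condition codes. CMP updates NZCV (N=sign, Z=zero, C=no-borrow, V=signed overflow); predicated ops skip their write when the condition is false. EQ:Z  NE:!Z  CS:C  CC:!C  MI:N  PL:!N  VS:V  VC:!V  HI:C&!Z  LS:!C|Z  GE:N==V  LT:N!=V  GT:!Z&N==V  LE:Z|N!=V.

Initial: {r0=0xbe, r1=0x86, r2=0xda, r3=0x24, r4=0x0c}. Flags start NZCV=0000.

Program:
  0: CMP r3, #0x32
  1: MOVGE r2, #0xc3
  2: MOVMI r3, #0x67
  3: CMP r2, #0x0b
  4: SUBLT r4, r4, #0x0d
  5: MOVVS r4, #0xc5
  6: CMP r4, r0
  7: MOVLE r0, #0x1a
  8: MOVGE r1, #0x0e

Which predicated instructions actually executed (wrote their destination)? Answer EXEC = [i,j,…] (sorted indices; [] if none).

0: ✓ CMP  NZCV=1000
1: · MOVGE
2: ✓ MOVMI  r3←0x67
3: ✓ CMP  NZCV=1010
4: ✓ SUBLT  r4←0xff
5: · MOVVS
6: ✓ CMP  NZCV=0010
7: · MOVLE
8: ✓ MOVGE  r1←0x0e

EXEC = [2,4,8]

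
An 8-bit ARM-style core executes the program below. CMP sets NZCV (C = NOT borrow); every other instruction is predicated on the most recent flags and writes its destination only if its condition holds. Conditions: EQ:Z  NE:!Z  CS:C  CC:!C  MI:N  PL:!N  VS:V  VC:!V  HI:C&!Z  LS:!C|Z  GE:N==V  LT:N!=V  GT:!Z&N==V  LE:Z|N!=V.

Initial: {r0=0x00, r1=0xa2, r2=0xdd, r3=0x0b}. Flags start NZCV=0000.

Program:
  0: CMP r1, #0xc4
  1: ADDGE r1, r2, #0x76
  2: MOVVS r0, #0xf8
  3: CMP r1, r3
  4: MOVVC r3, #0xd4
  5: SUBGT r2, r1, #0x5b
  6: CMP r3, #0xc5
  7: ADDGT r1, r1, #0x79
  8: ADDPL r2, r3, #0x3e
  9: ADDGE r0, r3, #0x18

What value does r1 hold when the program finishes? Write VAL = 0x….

0: ✓ CMP  NZCV=1000
1: · ADDGE
2: · MOVVS
3: ✓ CMP  NZCV=1010
4: ✓ MOVVC  r3←0xd4
5: · SUBGT
6: ✓ CMP  NZCV=0010
7: ✓ ADDGT  r1←0x1b
8: ✓ ADDPL  r2←0x12
9: ✓ ADDGE  r0←0xec

VAL = 0x1b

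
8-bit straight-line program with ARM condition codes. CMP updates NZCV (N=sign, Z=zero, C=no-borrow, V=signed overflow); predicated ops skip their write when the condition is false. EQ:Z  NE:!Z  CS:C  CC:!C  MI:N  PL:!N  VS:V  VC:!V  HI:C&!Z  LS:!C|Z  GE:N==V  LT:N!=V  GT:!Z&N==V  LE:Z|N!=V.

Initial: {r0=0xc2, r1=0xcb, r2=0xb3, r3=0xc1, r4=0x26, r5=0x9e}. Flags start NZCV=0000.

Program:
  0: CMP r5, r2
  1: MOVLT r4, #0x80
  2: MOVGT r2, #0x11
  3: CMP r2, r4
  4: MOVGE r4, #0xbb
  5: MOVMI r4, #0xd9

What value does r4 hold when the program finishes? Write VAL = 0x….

0: ✓ CMP  NZCV=1000
1: ✓ MOVLT  r4←0x80
2: · MOVGT
3: ✓ CMP  NZCV=0010
4: ✓ MOVGE  r4←0xbb
5: · MOVMI

VAL = 0xbb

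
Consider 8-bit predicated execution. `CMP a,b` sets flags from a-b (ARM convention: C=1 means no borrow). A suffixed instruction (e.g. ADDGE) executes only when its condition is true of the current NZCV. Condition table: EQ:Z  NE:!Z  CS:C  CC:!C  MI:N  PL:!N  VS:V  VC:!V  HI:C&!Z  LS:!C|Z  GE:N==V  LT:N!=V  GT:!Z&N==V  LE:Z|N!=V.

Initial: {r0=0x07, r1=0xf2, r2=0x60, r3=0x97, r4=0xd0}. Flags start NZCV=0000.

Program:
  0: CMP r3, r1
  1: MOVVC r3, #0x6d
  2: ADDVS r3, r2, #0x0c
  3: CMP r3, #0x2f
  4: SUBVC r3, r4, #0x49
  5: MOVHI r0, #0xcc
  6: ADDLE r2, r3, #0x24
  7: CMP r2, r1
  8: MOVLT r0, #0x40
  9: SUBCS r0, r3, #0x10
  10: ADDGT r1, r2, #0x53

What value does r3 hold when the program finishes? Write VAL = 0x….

VAL = 0x87

[0] flags=1000 → (cmp)
[1] flags=1000 VC?T → r3=0x6d
[2] flags=1000 VS?F → skip
[3] flags=0010 → (cmp)
[4] flags=0010 VC?T → r3=0x87
[5] flags=0010 HI?T → r0=0xcc
[6] flags=0010 LE?F → skip
[7] flags=0000 → (cmp)
[8] flags=0000 LT?F → skip
[9] flags=0000 CS?F → skip
[10] flags=0000 GT?T → r1=0xb3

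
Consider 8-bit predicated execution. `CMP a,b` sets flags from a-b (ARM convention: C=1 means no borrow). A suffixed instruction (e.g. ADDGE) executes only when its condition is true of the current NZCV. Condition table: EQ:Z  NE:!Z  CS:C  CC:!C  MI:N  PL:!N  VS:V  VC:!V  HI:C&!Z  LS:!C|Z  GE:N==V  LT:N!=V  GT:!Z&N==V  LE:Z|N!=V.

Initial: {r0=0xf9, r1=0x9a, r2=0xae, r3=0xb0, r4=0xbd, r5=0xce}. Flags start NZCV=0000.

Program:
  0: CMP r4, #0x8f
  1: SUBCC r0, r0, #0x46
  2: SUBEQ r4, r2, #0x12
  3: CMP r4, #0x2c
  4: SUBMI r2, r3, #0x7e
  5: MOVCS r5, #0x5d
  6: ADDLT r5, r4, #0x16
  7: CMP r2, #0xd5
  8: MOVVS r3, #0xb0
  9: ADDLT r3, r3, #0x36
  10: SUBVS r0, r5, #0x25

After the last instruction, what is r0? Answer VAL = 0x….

VAL = 0xf9

0: ✓ CMP  NZCV=0010
1: · SUBCC
2: · SUBEQ
3: ✓ CMP  NZCV=1010
4: ✓ SUBMI  r2←0x32
5: ✓ MOVCS  r5←0x5d
6: ✓ ADDLT  r5←0xd3
7: ✓ CMP  NZCV=0000
8: · MOVVS
9: · ADDLT
10: · SUBVS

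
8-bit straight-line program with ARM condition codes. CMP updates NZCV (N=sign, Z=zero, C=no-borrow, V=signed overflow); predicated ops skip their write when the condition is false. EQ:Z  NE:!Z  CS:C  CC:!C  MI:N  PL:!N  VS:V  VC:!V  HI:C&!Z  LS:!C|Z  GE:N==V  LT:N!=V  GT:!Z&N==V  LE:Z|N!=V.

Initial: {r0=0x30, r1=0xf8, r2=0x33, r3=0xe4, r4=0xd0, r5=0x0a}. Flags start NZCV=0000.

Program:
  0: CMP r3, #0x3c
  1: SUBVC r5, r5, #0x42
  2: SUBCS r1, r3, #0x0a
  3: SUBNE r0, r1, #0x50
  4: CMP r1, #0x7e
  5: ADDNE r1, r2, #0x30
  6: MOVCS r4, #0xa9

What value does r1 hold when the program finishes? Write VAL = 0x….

VAL = 0x63

[0] flags=1010 → (cmp)
[1] flags=1010 VC?T → r5=0xc8
[2] flags=1010 CS?T → r1=0xda
[3] flags=1010 NE?T → r0=0x8a
[4] flags=0011 → (cmp)
[5] flags=0011 NE?T → r1=0x63
[6] flags=0011 CS?T → r4=0xa9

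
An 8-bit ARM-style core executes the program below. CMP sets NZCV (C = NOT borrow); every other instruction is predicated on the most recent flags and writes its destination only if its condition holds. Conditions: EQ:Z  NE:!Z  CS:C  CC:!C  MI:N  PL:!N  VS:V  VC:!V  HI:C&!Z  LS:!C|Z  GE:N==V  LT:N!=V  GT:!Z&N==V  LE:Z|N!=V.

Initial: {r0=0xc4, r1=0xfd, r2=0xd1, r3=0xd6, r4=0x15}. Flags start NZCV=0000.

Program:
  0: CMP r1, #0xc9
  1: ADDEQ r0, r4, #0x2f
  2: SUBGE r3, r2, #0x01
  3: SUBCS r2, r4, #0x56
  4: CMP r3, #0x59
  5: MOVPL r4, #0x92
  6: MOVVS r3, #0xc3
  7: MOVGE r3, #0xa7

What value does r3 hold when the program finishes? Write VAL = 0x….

VAL = 0xc3

[0] flags=0010 → (cmp)
[1] flags=0010 EQ?F → skip
[2] flags=0010 GE?T → r3=0xd0
[3] flags=0010 CS?T → r2=0xbf
[4] flags=0011 → (cmp)
[5] flags=0011 PL?T → r4=0x92
[6] flags=0011 VS?T → r3=0xc3
[7] flags=0011 GE?F → skip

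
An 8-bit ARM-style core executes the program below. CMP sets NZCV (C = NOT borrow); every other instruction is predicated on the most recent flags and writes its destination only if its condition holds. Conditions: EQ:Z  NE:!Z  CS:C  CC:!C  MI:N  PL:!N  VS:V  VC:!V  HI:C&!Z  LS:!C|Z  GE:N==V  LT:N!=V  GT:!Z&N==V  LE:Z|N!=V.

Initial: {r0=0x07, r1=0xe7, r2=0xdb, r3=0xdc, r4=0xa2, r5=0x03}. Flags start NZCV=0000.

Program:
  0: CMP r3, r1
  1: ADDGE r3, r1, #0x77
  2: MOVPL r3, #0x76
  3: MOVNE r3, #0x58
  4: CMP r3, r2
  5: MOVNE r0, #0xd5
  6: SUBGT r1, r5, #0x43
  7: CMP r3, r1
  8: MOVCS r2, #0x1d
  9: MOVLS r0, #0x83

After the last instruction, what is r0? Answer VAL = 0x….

0: ✓ CMP  NZCV=1000
1: · ADDGE
2: · MOVPL
3: ✓ MOVNE  r3←0x58
4: ✓ CMP  NZCV=0000
5: ✓ MOVNE  r0←0xd5
6: ✓ SUBGT  r1←0xc0
7: ✓ CMP  NZCV=1001
8: · MOVCS
9: ✓ MOVLS  r0←0x83

VAL = 0x83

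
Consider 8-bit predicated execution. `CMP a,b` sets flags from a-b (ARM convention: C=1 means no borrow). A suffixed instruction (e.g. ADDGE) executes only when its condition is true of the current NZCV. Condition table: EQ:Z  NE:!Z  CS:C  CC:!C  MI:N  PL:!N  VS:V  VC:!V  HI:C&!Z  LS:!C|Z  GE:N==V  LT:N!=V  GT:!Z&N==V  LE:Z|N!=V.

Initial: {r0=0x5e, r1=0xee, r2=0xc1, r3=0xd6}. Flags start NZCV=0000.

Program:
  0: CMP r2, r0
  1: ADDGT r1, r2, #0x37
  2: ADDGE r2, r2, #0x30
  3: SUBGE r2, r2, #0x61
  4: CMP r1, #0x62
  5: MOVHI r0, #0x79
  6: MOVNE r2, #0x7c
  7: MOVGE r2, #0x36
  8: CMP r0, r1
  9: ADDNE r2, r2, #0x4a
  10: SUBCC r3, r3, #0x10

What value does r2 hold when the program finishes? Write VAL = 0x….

0: ✓ CMP  NZCV=0011
1: · ADDGT
2: · ADDGE
3: · SUBGE
4: ✓ CMP  NZCV=1010
5: ✓ MOVHI  r0←0x79
6: ✓ MOVNE  r2←0x7c
7: · MOVGE
8: ✓ CMP  NZCV=1001
9: ✓ ADDNE  r2←0xc6
10: ✓ SUBCC  r3←0xc6

VAL = 0xc6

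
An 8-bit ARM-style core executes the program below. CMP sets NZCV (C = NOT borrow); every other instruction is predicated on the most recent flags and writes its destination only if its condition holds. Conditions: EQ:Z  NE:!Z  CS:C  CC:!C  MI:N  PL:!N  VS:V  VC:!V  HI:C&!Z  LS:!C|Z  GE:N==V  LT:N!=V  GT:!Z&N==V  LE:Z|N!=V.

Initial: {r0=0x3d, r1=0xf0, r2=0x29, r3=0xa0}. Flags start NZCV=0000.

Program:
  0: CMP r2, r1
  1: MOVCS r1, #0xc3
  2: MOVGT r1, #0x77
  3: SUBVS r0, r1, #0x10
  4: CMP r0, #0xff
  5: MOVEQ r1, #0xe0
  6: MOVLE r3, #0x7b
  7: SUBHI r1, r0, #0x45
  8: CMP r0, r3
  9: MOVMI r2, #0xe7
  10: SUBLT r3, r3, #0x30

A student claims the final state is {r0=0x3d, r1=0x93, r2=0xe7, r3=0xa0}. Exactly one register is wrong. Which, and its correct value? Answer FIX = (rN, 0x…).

[0] flags=0000 → (cmp)
[1] flags=0000 CS?F → skip
[2] flags=0000 GT?T → r1=0x77
[3] flags=0000 VS?F → skip
[4] flags=0000 → (cmp)
[5] flags=0000 EQ?F → skip
[6] flags=0000 LE?F → skip
[7] flags=0000 HI?F → skip
[8] flags=1001 → (cmp)
[9] flags=1001 MI?T → r2=0xe7
[10] flags=1001 LT?F → skip

FIX = (r1, 0x77)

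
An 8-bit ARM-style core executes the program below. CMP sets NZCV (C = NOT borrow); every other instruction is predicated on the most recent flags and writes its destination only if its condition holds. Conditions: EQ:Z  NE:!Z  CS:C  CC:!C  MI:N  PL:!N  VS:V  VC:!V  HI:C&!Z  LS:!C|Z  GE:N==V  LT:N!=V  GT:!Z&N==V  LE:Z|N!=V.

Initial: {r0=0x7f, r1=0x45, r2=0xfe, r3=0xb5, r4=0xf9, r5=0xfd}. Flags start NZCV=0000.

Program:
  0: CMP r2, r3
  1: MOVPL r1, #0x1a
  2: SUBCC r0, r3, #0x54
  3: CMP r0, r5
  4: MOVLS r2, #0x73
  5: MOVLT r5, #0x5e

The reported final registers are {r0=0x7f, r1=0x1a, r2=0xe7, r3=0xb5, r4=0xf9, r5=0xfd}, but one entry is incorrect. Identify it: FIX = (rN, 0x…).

FIX = (r2, 0x73)

0: ✓ CMP  NZCV=0010
1: ✓ MOVPL  r1←0x1a
2: · SUBCC
3: ✓ CMP  NZCV=1001
4: ✓ MOVLS  r2←0x73
5: · MOVLT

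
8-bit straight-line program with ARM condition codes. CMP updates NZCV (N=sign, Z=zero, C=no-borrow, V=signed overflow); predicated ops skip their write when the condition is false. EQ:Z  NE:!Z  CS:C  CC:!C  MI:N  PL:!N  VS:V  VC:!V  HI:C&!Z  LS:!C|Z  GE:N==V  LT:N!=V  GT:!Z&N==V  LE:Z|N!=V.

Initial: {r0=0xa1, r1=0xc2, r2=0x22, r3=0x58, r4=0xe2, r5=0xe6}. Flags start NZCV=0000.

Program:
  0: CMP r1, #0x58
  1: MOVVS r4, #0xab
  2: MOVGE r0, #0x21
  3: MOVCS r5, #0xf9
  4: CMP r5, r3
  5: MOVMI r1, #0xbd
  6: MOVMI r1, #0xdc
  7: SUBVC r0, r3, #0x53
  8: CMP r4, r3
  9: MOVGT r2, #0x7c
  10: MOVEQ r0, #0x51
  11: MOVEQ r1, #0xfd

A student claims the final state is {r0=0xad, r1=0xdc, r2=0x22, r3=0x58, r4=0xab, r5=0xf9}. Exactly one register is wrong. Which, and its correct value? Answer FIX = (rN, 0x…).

[0] flags=0011 → (cmp)
[1] flags=0011 VS?T → r4=0xab
[2] flags=0011 GE?F → skip
[3] flags=0011 CS?T → r5=0xf9
[4] flags=1010 → (cmp)
[5] flags=1010 MI?T → r1=0xbd
[6] flags=1010 MI?T → r1=0xdc
[7] flags=1010 VC?T → r0=0x05
[8] flags=0011 → (cmp)
[9] flags=0011 GT?F → skip
[10] flags=0011 EQ?F → skip
[11] flags=0011 EQ?F → skip

FIX = (r0, 0x05)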